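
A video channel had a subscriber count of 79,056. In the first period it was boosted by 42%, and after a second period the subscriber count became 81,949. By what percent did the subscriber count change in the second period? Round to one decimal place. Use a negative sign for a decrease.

After the first period: 79,056 × 1.42 = 112259.52.
Second-period multiplier: 81,949 ÷ 112259.52 ≈ 0.73.
That is a change of -27.0%.

-27.0%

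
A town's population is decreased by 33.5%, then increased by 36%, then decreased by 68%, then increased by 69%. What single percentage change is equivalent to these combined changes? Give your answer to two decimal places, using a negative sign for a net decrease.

A 33.5% decrease multiplies by 0.665.
Then a 36% increase: 0.665 × 1.36 = 0.9044.
Then a 68% decrease: 0.9044 × 0.32 = 0.289408.
Then a 69% increase: 0.289408 × 1.69 = 0.48909952.
Overall factor 0.48909952, i.e. -51.09%.

-51.09%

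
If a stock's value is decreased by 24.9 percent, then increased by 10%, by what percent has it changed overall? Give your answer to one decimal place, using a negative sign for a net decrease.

The combined multiplier is 0.751 × 1.1 = 0.8261.
That corresponds to a decrease of 17.4%.

-17.4%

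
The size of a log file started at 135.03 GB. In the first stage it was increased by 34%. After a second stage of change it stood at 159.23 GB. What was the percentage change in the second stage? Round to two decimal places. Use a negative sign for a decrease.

-12.00%

After the first stage: 135.03 × 1.34 = 180.9402.
Second-stage multiplier: 159.23 ÷ 180.9402 ≈ 0.880015.
That is a change of -12.00%.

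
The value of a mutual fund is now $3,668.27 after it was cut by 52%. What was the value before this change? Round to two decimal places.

$7,642.23

The overall multiplier applied was 0.48.
So the original value was $3,668.27 ÷ 0.48 ≈ $7,642.23.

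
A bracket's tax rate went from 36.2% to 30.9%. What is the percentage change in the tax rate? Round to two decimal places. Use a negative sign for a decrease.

The change is 30.9 − 36.2 = -5.3 percentage points.
Relative to the original 36.2%, that is -5.3 ÷ 36.2 ≈ -14.64%.

-14.64%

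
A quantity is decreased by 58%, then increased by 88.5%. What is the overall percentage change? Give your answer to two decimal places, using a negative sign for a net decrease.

-20.83%

The combined multiplier is 0.42 × 1.885 = 0.7917.
That corresponds to a decrease of 20.83%.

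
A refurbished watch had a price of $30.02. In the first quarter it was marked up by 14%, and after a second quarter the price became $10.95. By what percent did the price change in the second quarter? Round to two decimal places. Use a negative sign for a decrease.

After the first quarter: $30.02 × 1.14 = $34.2228.
Second-quarter multiplier: $10.95 ÷ $34.2228 ≈ 0.319962.
That is a change of -68.00%.

-68.00%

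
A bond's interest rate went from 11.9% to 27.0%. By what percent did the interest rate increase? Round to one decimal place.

The change is 27.0 − 11.9 = 15.1 percentage points.
Relative to the original 11.9%, that is 15.1 ÷ 11.9 ≈ 126.9%.
So the interest rate rose by 126.9%.

126.9%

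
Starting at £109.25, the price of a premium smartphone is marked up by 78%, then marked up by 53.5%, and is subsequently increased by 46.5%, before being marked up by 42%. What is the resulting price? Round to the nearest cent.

78% increase: £109.25 × 1.78 = £194.465.
53.5% increase: £194.465 × 1.535 = £298.503775.
After the 46.5% increase: £298.503775 × 1.465 = £437.308030375.
After the 42% increase: £437.308030375 × 1.42 = £620.9774031325 ≈ £620.98.

£620.98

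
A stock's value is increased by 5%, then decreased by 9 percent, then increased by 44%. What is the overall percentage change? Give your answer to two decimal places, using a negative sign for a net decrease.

A 5% increase multiplies by 1.05.
Then a 9% decrease: 1.05 × 0.91 = 0.9555.
Then a 44% increase: 0.9555 × 1.44 = 1.37592.
Overall factor 1.37592, i.e. 37.59%.

37.59%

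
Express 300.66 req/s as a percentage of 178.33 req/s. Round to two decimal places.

300.66 req/s ÷ 178.33 req/s ≈ 168.60%.

168.60%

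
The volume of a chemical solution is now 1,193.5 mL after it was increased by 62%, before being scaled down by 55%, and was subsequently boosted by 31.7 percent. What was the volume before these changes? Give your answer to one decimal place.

1,243.1 mL

The overall multiplier applied was 1.62 × 0.45 × 1.317 = 0.960093.
So the original volume was 1,193.5 ÷ 0.960093 ≈ 1,243.1 mL.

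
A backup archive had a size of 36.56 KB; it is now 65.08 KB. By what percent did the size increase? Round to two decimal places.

78.01%

Change: 65.08 − 36.56 = 28.52.
Relative to the original: 28.52 ÷ 36.56 ≈ 78.01%.
So the size increased by 78.01%.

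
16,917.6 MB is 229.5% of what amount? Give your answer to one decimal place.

16,917.6 MB ÷ 2.295 ≈ 7,371.5 MB.

7,371.5 MB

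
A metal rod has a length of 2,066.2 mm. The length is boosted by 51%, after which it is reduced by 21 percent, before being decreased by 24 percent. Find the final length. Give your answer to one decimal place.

Each change multiplies by a factor: 1.51 × 0.79 × 0.76 = 0.906604.
2,066.2 × 0.906604 = 1873.2251848 ≈ 1,873.2.

1,873.2 mm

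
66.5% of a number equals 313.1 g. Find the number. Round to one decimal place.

313.1 g ÷ 0.665 ≈ 470.8 g.

470.8 g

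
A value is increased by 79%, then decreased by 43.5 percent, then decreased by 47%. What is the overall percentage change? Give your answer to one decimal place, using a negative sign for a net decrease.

-46.4%

A 79% increase multiplies by 1.79.
Then a 43.5% decrease: 1.79 × 0.565 = 1.01135.
Then a 47% decrease: 1.01135 × 0.53 = 0.5360155.
Overall factor 0.5360155, i.e. -46.4%.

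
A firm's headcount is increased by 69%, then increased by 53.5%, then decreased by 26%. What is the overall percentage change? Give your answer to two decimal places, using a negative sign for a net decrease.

A 69% increase multiplies by 1.69.
Then a 53.5% increase: 1.69 × 1.535 = 2.59415.
Then a 26% decrease: 2.59415 × 0.74 = 1.919671.
Overall factor 1.919671, i.e. 91.97%.

91.97%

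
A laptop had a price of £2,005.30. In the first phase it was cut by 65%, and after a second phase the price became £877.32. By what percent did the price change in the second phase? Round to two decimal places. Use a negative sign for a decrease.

After the first phase: £2,005.30 × 0.35 = £701.855.
Second-phase multiplier: £877.32 ÷ £701.855 ≈ 1.250002.
That is a change of 25.00%.

25.00%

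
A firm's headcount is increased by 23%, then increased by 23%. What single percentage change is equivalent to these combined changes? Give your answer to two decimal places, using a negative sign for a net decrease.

51.29%

A 23% increase multiplies by 1.23.
Then a 23% increase: 1.23 × 1.23 = 1.5129.
Overall factor 1.5129, i.e. 51.29%.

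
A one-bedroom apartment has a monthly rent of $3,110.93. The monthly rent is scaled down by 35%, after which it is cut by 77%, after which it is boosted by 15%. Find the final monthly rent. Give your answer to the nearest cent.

35% decrease: $3,110.93 × 0.65 = $2022.1045.
After the 77% decrease: $2022.1045 × 0.23 = $465.084035.
Apply the 15% increase: $465.084035 × 1.15 = $534.84664025 ≈ $534.85.

$534.85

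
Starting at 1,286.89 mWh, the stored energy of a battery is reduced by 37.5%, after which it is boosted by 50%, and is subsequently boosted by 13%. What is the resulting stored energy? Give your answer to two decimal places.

Each change multiplies by a factor: 0.625 × 1.5 × 1.13 = 1.059375.
1,286.89 × 1.059375 = 1363.29909375 ≈ 1,363.30.

1,363.30 mWh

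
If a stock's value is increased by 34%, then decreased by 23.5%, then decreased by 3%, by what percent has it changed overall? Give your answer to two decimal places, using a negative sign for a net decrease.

-0.57%

The combined multiplier is 1.34 × 0.765 × 0.97 = 0.994347.
That corresponds to a decrease of 0.57%.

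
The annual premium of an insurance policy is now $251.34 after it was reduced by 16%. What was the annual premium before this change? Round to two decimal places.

$299.21

The overall multiplier applied was 0.84.
So the original annual premium was $251.34 ÷ 0.84 ≈ $299.21.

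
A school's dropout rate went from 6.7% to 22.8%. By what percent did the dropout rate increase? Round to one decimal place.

The change is 22.8 − 6.7 = 16.1 percentage points.
Relative to the original 6.7%, that is 16.1 ÷ 6.7 ≈ 240.3%.
So the dropout rate rose by 240.3%.

240.3%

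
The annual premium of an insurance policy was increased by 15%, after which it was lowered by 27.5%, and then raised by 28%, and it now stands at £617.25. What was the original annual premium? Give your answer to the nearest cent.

Undoing the 28% increase: £617.25 ÷ 1.28 ≈ £482.226563.
Undoing the 27.5% decrease: £482.226563 ÷ 0.725 ≈ £665.140087.
Undoing the 15% increase: £665.140087 ÷ 1.15 ≈ £578.38.

£578.38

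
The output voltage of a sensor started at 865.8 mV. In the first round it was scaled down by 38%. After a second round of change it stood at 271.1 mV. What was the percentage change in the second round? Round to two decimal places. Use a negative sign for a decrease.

-49.50%

After the first round: 865.8 × 0.62 = 536.796.
Second-round multiplier: 271.1 ÷ 536.796 ≈ 0.505034.
That is a change of -49.50%.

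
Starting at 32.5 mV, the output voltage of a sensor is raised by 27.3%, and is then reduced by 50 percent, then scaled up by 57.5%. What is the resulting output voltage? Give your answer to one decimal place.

After the 27.3% increase: 32.5 × 1.273 = 41.3725.
After the 50% decrease: 41.3725 × 0.5 = 20.68625.
57.5% increase: 20.68625 × 1.575 = 32.58084375 ≈ 32.6.

32.6 mV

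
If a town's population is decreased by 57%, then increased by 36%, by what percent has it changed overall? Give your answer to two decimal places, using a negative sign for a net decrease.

The combined multiplier is 0.43 × 1.36 = 0.5848.
That corresponds to a decrease of 41.52%.

-41.52%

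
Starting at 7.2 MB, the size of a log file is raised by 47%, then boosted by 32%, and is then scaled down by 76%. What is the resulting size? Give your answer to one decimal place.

After the 47% increase: 7.2 × 1.47 = 10.584.
After the 32% increase: 10.584 × 1.32 = 13.97088.
Apply the 76% decrease: 13.97088 × 0.24 = 3.3530112 ≈ 3.4.

3.4 MB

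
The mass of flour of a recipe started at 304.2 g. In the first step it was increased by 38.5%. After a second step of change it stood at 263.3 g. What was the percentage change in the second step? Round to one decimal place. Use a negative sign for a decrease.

-37.5%

After the first step: 304.2 × 1.385 = 421.317.
Second-step multiplier: 263.3 ÷ 421.317 ≈ 0.62495.
That is a change of -37.5%.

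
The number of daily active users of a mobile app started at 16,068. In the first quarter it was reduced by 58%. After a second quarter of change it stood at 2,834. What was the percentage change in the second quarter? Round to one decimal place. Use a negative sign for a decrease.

After the first quarter: 16,068 × 0.42 = 6748.56.
Second-quarter multiplier: 2,834 ÷ 6748.56 ≈ 0.41994.
That is a change of -58.0%.

-58.0%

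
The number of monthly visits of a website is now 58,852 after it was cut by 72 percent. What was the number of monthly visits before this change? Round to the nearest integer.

210,186

The overall multiplier applied was 0.28.
So the original number of monthly visits was 58,852 ÷ 0.28 ≈ 210,186.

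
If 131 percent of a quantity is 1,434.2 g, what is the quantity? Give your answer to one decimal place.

1,434.2 g ÷ 1.31 ≈ 1,094.8 g.

1,094.8 g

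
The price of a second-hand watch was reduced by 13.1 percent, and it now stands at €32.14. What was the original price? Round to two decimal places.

€36.99

The overall multiplier applied was 0.869.
So the original price was €32.14 ÷ 0.869 ≈ €36.99.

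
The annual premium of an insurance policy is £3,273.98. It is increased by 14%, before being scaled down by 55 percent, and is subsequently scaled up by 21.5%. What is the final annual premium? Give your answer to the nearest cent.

Each change multiplies by a factor: 1.14 × 0.45 × 1.215 = 0.623295.
£3,273.98 × 0.623295 = £2040.6553641 ≈ £2,040.66.

£2,040.66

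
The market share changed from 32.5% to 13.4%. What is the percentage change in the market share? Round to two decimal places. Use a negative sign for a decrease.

The change is 13.4 − 32.5 = -19.1 percentage points.
Relative to the original 32.5%, that is -19.1 ÷ 32.5 ≈ -58.77%.

-58.77%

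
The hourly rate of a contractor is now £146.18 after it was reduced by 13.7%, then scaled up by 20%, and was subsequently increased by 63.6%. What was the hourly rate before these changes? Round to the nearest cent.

The overall multiplier applied was 0.863 × 1.2 × 1.636 = 1.6942416.
So the original hourly rate was £146.18 ÷ 1.6942416 ≈ £86.28.

£86.28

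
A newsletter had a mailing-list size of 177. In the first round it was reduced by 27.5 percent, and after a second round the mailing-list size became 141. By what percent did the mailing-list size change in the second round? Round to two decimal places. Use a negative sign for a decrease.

After the first round: 177 × 0.725 = 128.325.
Second-round multiplier: 141 ÷ 128.325 ≈ 1.098773.
That is a change of 9.88%.

9.88%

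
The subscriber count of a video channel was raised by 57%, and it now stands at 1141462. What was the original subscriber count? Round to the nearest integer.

727046

The overall multiplier applied was 1.57.
So the original subscriber count was 1141462 ÷ 1.57 ≈ 727046.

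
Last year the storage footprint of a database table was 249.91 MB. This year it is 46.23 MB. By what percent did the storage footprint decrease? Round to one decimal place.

81.5%

Change: 46.23 − 249.91 = -203.68.
Relative to the original: -203.68 ÷ 249.91 ≈ -81.5%.
So the storage footprint decreased by 81.5%.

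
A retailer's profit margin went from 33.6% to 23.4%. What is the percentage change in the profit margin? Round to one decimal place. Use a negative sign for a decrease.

The change is 23.4 − 33.6 = -10.2 percentage points.
Relative to the original 33.6%, that is -10.2 ÷ 33.6 ≈ -30.4%.

-30.4%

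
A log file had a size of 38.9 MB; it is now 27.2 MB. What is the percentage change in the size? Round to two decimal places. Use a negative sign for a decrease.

-30.08%

Change: 27.2 − 38.9 = -11.7.
Relative to the original: -11.7 ÷ 38.9 ≈ -30.08%.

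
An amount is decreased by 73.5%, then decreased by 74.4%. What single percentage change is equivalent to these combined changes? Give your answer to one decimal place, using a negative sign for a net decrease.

-93.2%

The combined multiplier is 0.265 × 0.256 = 0.06784.
That corresponds to a decrease of 93.2%.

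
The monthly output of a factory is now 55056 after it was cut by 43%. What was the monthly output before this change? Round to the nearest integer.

The overall multiplier applied was 0.57.
So the original monthly output was 55056 ÷ 0.57 ≈ 96589.

96589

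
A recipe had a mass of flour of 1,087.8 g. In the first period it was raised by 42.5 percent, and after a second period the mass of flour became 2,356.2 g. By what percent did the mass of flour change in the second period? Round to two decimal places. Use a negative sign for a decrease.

52.00%

After the first period: 1,087.8 × 1.425 = 1550.115.
Second-period multiplier: 2,356.2 ÷ 1550.115 ≈ 1.520016.
That is a change of 52.00%.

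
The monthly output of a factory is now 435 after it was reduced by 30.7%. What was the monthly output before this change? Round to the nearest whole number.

The overall multiplier applied was 0.693.
So the original monthly output was 435 ÷ 0.693 ≈ 628.

628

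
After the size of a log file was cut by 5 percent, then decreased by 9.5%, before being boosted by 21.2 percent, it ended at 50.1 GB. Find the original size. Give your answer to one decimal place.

48.1 GB

The overall multiplier applied was 0.95 × 0.905 × 1.212 = 1.042017.
So the original size was 50.1 ÷ 1.042017 ≈ 48.1 GB.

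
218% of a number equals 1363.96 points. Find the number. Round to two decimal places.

1363.96 points ÷ 2.18 ≈ 625.67 points.

625.67 points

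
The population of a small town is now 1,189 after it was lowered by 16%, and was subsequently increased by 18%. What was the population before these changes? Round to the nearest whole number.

Undoing the 18% increase: 1,189 ÷ 1.18 ≈ 1007.627119.
Undoing the 16% decrease: 1007.627119 ÷ 0.84 ≈ 1,200.

1,200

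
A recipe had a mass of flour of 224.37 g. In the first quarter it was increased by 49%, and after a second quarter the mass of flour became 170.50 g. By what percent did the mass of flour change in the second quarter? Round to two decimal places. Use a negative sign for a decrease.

-49.00%

After the first quarter: 224.37 × 1.49 = 334.3113.
Second-quarter multiplier: 170.50 ÷ 334.3113 ≈ 0.510004.
That is a change of -49.00%.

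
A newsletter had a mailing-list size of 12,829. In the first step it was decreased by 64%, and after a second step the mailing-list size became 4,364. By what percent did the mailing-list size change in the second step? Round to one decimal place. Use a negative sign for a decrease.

-5.5%

After the first step: 12,829 × 0.36 = 4618.44.
Second-step multiplier: 4,364 ÷ 4618.44 ≈ 0.94491.
That is a change of -5.5%.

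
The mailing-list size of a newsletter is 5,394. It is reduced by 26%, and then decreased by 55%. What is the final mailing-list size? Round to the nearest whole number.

26% decrease: 5,394 × 0.74 = 3991.56.
After the 55% decrease: 3991.56 × 0.45 = 1796.202 ≈ 1,796.

1,796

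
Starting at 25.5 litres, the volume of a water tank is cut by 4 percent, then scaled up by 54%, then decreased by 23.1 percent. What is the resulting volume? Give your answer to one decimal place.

29.0 litres

After the 4% decrease: 25.5 × 0.96 = 24.48.
54% increase: 24.48 × 1.54 = 37.6992.
23.1% decrease: 37.6992 × 0.769 = 28.9906848 ≈ 29.0.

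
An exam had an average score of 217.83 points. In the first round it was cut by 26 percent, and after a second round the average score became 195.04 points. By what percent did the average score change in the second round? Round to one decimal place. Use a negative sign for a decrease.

21.0%

After the first round: 217.83 × 0.74 = 161.1942.
Second-round multiplier: 195.04 ÷ 161.1942 ≈ 1.20997.
That is a change of 21.0%.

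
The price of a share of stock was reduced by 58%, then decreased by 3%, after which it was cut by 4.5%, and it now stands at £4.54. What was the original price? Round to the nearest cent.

£11.67

Undoing the 4.5% decrease: £4.54 ÷ 0.955 ≈ £4.753927.
Undoing the 3% decrease: £4.753927 ÷ 0.97 ≈ £4.900956.
Undoing the 58% decrease: £4.900956 ÷ 0.42 ≈ £11.67.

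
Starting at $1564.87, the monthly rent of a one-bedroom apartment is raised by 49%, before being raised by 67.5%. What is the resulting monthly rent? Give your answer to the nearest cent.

$3905.52

49% increase: $1564.87 × 1.49 = $2331.6563.
After the 67.5% increase: $2331.6563 × 1.675 = $3905.5243025 ≈ $3905.52.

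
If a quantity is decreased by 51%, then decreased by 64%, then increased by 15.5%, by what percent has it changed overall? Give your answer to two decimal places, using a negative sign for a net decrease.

A 51% decrease multiplies by 0.49.
Then a 64% decrease: 0.49 × 0.36 = 0.1764.
Then a 15.5% increase: 0.1764 × 1.155 = 0.203742.
Overall factor 0.203742, i.e. -79.63%.

-79.63%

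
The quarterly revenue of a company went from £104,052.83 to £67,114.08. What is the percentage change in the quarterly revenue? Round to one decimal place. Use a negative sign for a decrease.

-35.5%

Change: £67,114.08 − £104,052.83 = -£36,938.75.
Relative to the original: -£36,938.75 ÷ £104,052.83 ≈ -35.5%.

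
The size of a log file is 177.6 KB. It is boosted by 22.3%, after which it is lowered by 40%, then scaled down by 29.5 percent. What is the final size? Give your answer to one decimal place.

91.9 KB

After the 22.3% increase: 177.6 × 1.223 = 217.2048.
Apply the 40% decrease: 217.2048 × 0.6 = 130.32288.
Apply the 29.5% decrease: 130.32288 × 0.705 = 91.8776304 ≈ 91.9.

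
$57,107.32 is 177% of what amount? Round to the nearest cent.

$32,264.02

$57,107.32 ÷ 1.77 ≈ $32,264.02.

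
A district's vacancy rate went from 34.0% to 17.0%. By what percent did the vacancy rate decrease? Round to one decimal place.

The change is 17.0 − 34.0 = -17.0 percentage points.
Relative to the original 34.0%, that is -17.0 ÷ 34.0 = -50.0%.
So the vacancy rate fell by 50.0%.

50.0%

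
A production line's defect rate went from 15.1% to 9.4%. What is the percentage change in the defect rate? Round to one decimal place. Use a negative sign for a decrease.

-37.7%

The change is 9.4 − 15.1 = -5.7 percentage points.
Relative to the original 15.1%, that is -5.7 ÷ 15.1 ≈ -37.7%.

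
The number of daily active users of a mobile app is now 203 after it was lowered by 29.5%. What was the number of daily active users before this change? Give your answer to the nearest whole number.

The overall multiplier applied was 0.705.
So the original number of daily active users was 203 ÷ 0.705 ≈ 288.

288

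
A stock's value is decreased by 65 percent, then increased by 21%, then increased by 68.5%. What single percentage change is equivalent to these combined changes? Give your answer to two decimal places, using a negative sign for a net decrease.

A 65% decrease multiplies by 0.35.
Then a 21% increase: 0.35 × 1.21 = 0.4235.
Then a 68.5% increase: 0.4235 × 1.685 = 0.7135975.
Overall factor 0.7135975, i.e. -28.64%.

-28.64%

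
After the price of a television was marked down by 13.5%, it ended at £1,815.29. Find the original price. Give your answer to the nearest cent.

The overall multiplier applied was 0.865.
So the original price was £1,815.29 ÷ 0.865 ≈ £2,098.60.

£2,098.60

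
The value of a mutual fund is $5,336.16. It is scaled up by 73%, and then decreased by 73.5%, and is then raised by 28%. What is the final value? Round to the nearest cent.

$3,131.34

Each change multiplies by a factor: 1.73 × 0.265 × 1.28 = 0.586816.
$5,336.16 × 0.586816 = $3131.34406656 ≈ $3,131.34.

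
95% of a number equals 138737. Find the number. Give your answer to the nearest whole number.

146039

138737 ÷ 0.95 ≈ 146039.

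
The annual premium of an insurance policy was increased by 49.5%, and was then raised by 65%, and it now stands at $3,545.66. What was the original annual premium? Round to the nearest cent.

Undoing the 65% increase: $3,545.66 ÷ 1.65 ≈ $2148.884848.
Undoing the 49.5% increase: $2148.884848 ÷ 1.495 ≈ $1,437.38.

$1,437.38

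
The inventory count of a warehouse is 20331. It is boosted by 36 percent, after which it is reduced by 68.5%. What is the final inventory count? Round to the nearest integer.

Apply the 36% increase: 20331 × 1.36 = 27650.16.
After the 68.5% decrease: 27650.16 × 0.315 = 8709.8004 ≈ 8710.

8710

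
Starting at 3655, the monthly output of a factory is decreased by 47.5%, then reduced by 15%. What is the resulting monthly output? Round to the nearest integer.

Each change multiplies by a factor: 0.525 × 0.85 = 0.44625.
3655 × 0.44625 = 1631.04375 ≈ 1631.

1631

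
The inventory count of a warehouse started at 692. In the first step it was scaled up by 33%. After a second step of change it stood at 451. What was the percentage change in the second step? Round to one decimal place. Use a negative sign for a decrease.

-51.0%

After the first step: 692 × 1.33 = 920.36.
Second-step multiplier: 451 ÷ 920.36 ≈ 0.49003.
That is a change of -51.0%.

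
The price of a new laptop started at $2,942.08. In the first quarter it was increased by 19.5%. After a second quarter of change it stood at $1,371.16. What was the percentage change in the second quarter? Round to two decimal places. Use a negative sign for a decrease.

-61.00%

After the first quarter: $2,942.08 × 1.195 = $3515.7856.
Second-quarter multiplier: $1,371.16 ÷ $3515.7856 ≈ 0.390001.
That is a change of -61.00%.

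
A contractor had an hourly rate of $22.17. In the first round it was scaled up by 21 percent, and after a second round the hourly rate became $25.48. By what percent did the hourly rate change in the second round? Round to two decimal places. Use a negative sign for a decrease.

After the first round: $22.17 × 1.21 = $26.8257.
Second-round multiplier: $25.48 ÷ $26.8257 ≈ 0.949835.
That is a change of -5.02%.

-5.02%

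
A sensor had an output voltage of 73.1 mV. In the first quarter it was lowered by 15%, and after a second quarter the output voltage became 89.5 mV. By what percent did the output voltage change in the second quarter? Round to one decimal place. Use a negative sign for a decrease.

44.0%

After the first quarter: 73.1 × 0.85 = 62.135.
Second-quarter multiplier: 89.5 ÷ 62.135 ≈ 1.44041.
That is a change of 44.0%.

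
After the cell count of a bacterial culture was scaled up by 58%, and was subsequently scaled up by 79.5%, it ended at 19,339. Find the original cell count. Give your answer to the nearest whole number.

6,819

Undoing the 79.5% increase: 19,339 ÷ 1.795 ≈ 10773.816156.
Undoing the 58% increase: 10773.816156 ÷ 1.58 ≈ 6,819.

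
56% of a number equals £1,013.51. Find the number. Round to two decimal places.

£1,013.51 ÷ 0.56 ≈ £1,809.84.

£1,809.84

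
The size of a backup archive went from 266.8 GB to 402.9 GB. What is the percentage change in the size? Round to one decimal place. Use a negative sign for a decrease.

51.0%

Change: 402.9 − 266.8 = 136.1.
Relative to the original: 136.1 ÷ 266.8 ≈ 51.0%.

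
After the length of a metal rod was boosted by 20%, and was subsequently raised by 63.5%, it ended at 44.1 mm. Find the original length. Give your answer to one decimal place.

22.5 mm

Undoing the 63.5% increase: 44.1 ÷ 1.635 ≈ 26.972477.
Undoing the 20% increase: 26.972477 ÷ 1.2 ≈ 22.5 mm.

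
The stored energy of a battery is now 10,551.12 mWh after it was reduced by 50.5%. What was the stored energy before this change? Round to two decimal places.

The overall multiplier applied was 0.495.
So the original stored energy was 10,551.12 ÷ 0.495 ≈ 21,315.39 mWh.

21,315.39 mWh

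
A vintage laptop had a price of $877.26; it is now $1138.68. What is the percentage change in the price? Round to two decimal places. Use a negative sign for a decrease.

29.80%

Change: $1138.68 − $877.26 = $261.42.
Relative to the original: $261.42 ÷ $877.26 ≈ 29.80%.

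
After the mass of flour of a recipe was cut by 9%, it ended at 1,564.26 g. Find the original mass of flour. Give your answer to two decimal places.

1,718.97 g

The overall multiplier applied was 0.91.
So the original mass of flour was 1,564.26 ÷ 0.91 ≈ 1,718.97 g.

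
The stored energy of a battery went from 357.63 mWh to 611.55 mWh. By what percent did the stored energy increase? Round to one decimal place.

Change: 611.55 − 357.63 = 253.92.
Relative to the original: 253.92 ÷ 357.63 ≈ 71.0%.
So the stored energy increased by 71.0%.

71.0%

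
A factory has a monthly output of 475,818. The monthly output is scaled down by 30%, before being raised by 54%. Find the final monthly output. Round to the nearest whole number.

512,932

30% decrease: 475,818 × 0.7 = 333072.6.
Apply the 54% increase: 333072.6 × 1.54 = 512931.804 ≈ 512,932.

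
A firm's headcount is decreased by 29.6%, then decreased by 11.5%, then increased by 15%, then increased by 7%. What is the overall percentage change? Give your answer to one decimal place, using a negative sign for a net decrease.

A 29.6% decrease multiplies by 0.704.
Then an 11.5% decrease: 0.704 × 0.885 = 0.62304.
Then a 15% increase: 0.62304 × 1.15 = 0.716496.
Then a 7% increase: 0.716496 × 1.07 = 0.76665072.
Overall factor 0.76665072, i.e. -23.3%.

-23.3%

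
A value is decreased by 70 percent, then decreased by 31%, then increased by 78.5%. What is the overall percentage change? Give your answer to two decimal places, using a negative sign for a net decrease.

-63.05%

The combined multiplier is 0.3 × 0.69 × 1.785 = 0.369495.
That corresponds to a decrease of 63.05%.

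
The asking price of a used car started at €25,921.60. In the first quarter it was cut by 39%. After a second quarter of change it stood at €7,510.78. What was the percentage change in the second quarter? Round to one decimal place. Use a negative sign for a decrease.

-52.5%

After the first quarter: €25,921.60 × 0.61 = €15812.176.
Second-quarter multiplier: €7,510.78 ÷ €15812.176 ≈ 0.475.
That is a change of -52.5%.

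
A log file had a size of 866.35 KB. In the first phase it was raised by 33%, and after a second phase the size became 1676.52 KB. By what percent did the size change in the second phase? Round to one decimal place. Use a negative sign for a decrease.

45.5%

After the first phase: 866.35 × 1.33 = 1152.2455.
Second-phase multiplier: 1676.52 ÷ 1152.2455 ≈ 1.455.
That is a change of 45.5%.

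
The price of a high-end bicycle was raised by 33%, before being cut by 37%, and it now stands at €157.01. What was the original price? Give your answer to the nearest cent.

€187.39

The overall multiplier applied was 1.33 × 0.63 = 0.8379.
So the original price was €157.01 ÷ 0.8379 ≈ €187.39.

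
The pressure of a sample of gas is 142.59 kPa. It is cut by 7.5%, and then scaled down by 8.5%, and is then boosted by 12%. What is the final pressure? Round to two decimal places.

After the 7.5% decrease: 142.59 × 0.925 = 131.89575.
Apply the 8.5% decrease: 131.89575 × 0.915 = 120.68461125.
After the 12% increase: 120.68461125 × 1.12 = 135.1667646 ≈ 135.17.

135.17 kPa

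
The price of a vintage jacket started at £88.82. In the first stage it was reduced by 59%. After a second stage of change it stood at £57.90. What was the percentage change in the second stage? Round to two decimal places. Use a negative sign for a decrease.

After the first stage: £88.82 × 0.41 = £36.4162.
Second-stage multiplier: £57.90 ÷ £36.4162 ≈ 1.589952.
That is a change of 59.00%.

59.00%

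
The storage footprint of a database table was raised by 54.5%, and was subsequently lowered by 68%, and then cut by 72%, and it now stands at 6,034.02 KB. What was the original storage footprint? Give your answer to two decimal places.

43,588.33 KB

The overall multiplier applied was 1.545 × 0.32 × 0.28 = 0.138432.
So the original storage footprint was 6,034.02 ÷ 0.138432 ≈ 43,588.33 KB.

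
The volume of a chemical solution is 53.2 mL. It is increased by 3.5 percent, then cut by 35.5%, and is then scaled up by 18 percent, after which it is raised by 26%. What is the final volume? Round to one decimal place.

52.8 mL

3.5% increase: 53.2 × 1.035 = 55.062.
After the 35.5% decrease: 55.062 × 0.645 = 35.51499.
Apply the 18% increase: 35.51499 × 1.18 = 41.9076882.
26% increase: 41.9076882 × 1.26 = 52.803687132 ≈ 52.8.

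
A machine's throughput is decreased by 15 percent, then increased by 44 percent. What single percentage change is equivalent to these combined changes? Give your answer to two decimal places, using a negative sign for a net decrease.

The combined multiplier is 0.85 × 1.44 = 1.224.
That corresponds to an increase of 22.40%.

22.40%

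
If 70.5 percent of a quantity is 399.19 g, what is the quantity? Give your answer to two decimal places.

566.23 g

399.19 g ÷ 0.705 ≈ 566.23 g.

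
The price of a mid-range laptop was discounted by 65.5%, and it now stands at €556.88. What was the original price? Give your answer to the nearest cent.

€1614.14

The overall multiplier applied was 0.345.
So the original price was €556.88 ÷ 0.345 ≈ €1614.14.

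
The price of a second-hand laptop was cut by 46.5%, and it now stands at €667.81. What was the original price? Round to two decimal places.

€1248.24

The overall multiplier applied was 0.535.
So the original price was €667.81 ÷ 0.535 ≈ €1248.24.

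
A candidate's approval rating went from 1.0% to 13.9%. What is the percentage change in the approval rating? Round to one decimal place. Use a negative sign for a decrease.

1290.0%

The change is 13.9 − 1.0 = 12.9 percentage points.
Relative to the original 1.0%, that is 12.9 ÷ 1.0 = 1290.0%.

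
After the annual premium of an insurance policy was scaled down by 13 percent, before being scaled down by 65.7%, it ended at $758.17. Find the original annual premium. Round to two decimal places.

The overall multiplier applied was 0.87 × 0.343 = 0.29841.
So the original annual premium was $758.17 ÷ 0.29841 ≈ $2540.70.

$2540.70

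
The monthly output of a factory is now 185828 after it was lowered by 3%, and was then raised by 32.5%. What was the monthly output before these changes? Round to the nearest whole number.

Undoing the 32.5% increase: 185828 ÷ 1.325 ≈ 140247.54717.
Undoing the 3% decrease: 140247.54717 ÷ 0.97 ≈ 144585.

144585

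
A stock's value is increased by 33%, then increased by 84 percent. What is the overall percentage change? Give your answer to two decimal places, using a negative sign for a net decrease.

The combined multiplier is 1.33 × 1.84 = 2.4472.
That corresponds to an increase of 144.72%.

144.72%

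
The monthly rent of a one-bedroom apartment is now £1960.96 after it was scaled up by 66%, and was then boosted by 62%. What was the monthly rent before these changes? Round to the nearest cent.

Undoing the 62% increase: £1960.96 ÷ 1.62 ≈ £1210.469136.
Undoing the 66% increase: £1210.469136 ÷ 1.66 ≈ £729.20.

£729.20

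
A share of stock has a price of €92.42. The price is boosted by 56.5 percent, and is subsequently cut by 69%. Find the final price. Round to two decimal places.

Each change multiplies by a factor: 1.565 × 0.31 = 0.48515.
€92.42 × 0.48515 = €44.837563 ≈ €44.84.

€44.84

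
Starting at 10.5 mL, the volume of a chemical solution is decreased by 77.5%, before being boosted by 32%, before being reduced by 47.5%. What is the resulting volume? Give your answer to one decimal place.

Each change multiplies by a factor: 0.225 × 1.32 × 0.525 = 0.155925.
10.5 × 0.155925 = 1.6372125 ≈ 1.6.

1.6 mL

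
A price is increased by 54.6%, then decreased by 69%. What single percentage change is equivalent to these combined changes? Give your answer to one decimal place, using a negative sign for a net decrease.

The combined multiplier is 1.546 × 0.31 = 0.47926.
That corresponds to a decrease of 52.1%.

-52.1%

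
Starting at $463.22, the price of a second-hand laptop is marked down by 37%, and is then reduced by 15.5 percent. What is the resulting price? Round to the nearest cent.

Each change multiplies by a factor: 0.63 × 0.845 = 0.53235.
$463.22 × 0.53235 = $246.595167 ≈ $246.60.

$246.60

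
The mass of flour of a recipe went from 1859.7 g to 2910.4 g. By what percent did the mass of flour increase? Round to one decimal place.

Change: 2910.4 − 1859.7 = 1050.7.
Relative to the original: 1050.7 ÷ 1859.7 ≈ 56.5%.
So the mass of flour increased by 56.5%.

56.5%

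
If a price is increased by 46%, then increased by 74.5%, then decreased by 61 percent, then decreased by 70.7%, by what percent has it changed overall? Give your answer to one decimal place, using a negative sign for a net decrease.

A 46% increase multiplies by 1.46.
Then a 74.5% increase: 1.46 × 1.745 = 2.5477.
Then a 61% decrease: 2.5477 × 0.39 = 0.993603.
Then a 70.7% decrease: 0.993603 × 0.293 = 0.291125679.
Overall factor 0.291125679, i.e. -70.9%.

-70.9%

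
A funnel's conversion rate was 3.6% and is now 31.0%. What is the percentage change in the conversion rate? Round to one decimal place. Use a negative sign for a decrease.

761.1%

The change is 31.0 − 3.6 = 27.4 percentage points.
Relative to the original 3.6%, that is 27.4 ÷ 3.6 ≈ 761.1%.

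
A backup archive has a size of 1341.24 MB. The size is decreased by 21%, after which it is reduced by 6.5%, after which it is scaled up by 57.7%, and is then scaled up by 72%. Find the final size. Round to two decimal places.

2687.23 MB

After the 21% decrease: 1341.24 × 0.79 = 1059.5796.
6.5% decrease: 1059.5796 × 0.935 = 990.706926.
After the 57.7% increase: 990.706926 × 1.577 = 1562.344822302.
After the 72% increase: 1562.344822302 × 1.72 = 2687.23309435944 ≈ 2687.23.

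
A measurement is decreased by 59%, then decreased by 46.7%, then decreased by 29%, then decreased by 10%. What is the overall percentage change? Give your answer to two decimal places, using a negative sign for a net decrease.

The combined multiplier is 0.41 × 0.533 × 0.71 × 0.9 = 0.13964067.
That corresponds to a decrease of 86.04%.

-86.04%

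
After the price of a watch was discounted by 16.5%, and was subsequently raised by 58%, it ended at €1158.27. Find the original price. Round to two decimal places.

€877.94

Undoing the 58% increase: €1158.27 ÷ 1.58 ≈ €733.082278.
Undoing the 16.5% decrease: €733.082278 ÷ 0.835 ≈ €877.94.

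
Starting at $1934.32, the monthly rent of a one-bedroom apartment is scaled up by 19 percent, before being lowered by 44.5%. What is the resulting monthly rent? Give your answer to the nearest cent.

$1277.52

19% increase: $1934.32 × 1.19 = $2301.8408.
44.5% decrease: $2301.8408 × 0.555 = $1277.521644 ≈ $1277.52.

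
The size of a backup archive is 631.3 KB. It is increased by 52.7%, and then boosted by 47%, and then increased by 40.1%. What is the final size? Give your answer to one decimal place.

1985.3 KB

52.7% increase: 631.3 × 1.527 = 963.9951.
After the 47% increase: 963.9951 × 1.47 = 1417.072797.
Apply the 40.1% increase: 1417.072797 × 1.401 = 1985.318988597 ≈ 1985.3.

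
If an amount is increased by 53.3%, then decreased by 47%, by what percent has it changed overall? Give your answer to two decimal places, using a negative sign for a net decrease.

-18.75%

A 53.3% increase multiplies by 1.533.
Then a 47% decrease: 1.533 × 0.53 = 0.81249.
Overall factor 0.81249, i.e. -18.75%.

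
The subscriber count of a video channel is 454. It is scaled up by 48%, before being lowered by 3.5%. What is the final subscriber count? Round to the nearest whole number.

Each change multiplies by a factor: 1.48 × 0.965 = 1.4282.
454 × 1.4282 = 648.4028 ≈ 648.

648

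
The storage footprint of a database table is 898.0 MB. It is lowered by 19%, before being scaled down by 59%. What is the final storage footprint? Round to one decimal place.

19% decrease: 898.0 × 0.81 = 727.38.
After the 59% decrease: 727.38 × 0.41 = 298.2258 ≈ 298.2.

298.2 MB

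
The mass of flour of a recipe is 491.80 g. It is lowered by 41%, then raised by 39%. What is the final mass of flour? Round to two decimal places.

Apply the 41% decrease: 491.80 × 0.59 = 290.162.
Apply the 39% increase: 290.162 × 1.39 = 403.32518 ≈ 403.33.

403.33 g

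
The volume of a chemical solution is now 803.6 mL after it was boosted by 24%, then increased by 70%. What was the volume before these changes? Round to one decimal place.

The overall multiplier applied was 1.24 × 1.7 = 2.108.
So the original volume was 803.6 ÷ 2.108 ≈ 381.2 mL.

381.2 mL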